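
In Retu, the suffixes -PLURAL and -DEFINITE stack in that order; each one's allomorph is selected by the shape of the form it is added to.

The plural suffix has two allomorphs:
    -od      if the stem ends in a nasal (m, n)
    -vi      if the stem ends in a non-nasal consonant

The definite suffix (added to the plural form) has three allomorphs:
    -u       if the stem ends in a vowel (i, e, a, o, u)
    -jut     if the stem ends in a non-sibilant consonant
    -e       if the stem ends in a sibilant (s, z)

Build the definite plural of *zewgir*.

*zewgir* — final consonant /r/ (non-nasal) → -vi → *zewgirvi*.
The final sound of the plural form *zewgirvi* is /i/, which is a vowel, so the definite suffix is -u, giving *zewgirviu*.

zewgirviu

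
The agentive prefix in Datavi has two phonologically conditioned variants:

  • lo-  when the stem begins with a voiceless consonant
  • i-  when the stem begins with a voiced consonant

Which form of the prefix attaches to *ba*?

i-

*ba*: first consonant = /b/, voiced → i-.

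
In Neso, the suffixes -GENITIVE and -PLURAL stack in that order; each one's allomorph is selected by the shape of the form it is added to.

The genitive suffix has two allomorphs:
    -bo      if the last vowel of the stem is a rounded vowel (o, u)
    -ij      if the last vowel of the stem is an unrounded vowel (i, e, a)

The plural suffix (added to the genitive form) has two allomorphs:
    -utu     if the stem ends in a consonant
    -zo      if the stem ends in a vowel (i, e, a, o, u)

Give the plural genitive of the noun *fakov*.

*fakov*: last vowel = /o/, a rounded vowel → -bo → *fakovbo*.
The genitive form *fakovbo*: final sound = /o/, a vowel → -zo → *fakovbozo*.

fakovbozo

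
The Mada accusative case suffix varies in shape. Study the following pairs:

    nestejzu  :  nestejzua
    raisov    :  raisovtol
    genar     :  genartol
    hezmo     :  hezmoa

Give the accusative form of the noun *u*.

The suffix is conditioned by the final sound: -tol when the stem ends in a consonant (*raisov*, *genar*); -a when the stem ends in a vowel (*nestejzu*, *hezmo*).
*u* — final sound /u/ (a vowel) → -a → *ua*.

ua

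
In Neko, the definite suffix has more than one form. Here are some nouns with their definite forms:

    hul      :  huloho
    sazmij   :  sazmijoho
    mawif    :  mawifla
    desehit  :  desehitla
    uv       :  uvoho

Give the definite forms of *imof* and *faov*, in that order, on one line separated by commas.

imofla, faovoho

The pattern is voicing of the final consonant: -la when the stem ends in a voiceless consonant (*mawif*, *desehit*); -oho when the stem ends in a voiced consonant (*hul*, *sazmij*, *uv*).
The final consonant of *imof* is /f/, which is voiceless, so the suffix is -la, giving *imofla*.
Since the final consonant of *faov* is /v/ (voiced), it takes -oho, giving *faovoho*.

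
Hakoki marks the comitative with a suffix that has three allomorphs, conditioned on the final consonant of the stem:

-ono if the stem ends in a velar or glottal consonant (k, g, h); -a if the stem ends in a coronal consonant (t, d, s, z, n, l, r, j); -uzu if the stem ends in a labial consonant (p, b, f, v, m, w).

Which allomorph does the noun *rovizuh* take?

Since the final consonant of *rovizuh* is /h/ (velar/glottal), it takes -ono.

-ono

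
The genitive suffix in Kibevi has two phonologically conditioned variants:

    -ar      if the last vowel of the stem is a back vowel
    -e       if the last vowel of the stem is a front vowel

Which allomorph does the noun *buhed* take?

-e

*buhed*: last vowel = /e/, a front vowel → -e.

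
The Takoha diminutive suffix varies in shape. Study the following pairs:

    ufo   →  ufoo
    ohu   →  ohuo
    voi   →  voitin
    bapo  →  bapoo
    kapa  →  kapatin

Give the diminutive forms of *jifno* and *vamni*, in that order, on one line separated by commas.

jifnoo, vamnitin

The alternation tracks the last vowel of the stem — -o when the last vowel of the stem is a rounded vowel (*ufo*, *ohu*, *bapo*); -tin when the last vowel of the stem is an unrounded vowel (*voi*, *kapa*).
Since the last vowel of *jifno* is /o/ (a rounded vowel), it takes -o, giving *jifnoo*.
*vamni* — last vowel /i/ (an unrounded vowel) → -tin → *vamnitin*.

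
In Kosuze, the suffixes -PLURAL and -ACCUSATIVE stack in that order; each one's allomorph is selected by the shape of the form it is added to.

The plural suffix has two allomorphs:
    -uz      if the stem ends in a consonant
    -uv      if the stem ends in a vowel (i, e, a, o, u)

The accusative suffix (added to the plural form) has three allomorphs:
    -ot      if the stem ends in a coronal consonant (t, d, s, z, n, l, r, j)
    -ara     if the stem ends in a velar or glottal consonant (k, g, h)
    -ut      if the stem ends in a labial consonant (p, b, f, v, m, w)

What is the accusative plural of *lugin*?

luginuzot

Since the final sound of *lugin* is /n/ (a consonant), it takes -uz, giving *luginuz*.
Since the final consonant of the plural form *luginuz* is /z/ (coronal), it takes -ot, giving *luginuzot*.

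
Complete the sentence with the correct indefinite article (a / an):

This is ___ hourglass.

The indefinite article is chosen by the initial *sound* of the following word, not its spelling.
*hourglass* begins with the sound /aʊ/ (silent h) — a vowel sound.
So the article is *an*: This is an hourglass.

an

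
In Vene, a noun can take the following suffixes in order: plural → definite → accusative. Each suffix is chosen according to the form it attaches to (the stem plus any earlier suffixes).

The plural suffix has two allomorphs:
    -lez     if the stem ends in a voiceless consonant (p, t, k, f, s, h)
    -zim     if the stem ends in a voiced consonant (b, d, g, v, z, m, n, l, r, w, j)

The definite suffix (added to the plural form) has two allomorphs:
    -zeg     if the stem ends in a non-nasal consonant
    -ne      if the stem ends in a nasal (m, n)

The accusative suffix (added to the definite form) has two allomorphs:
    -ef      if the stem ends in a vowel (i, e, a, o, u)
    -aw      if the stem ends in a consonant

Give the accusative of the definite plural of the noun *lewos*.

lewoslezzegaw

Since the final consonant of *lewos* is /s/ (voiceless), it takes -lez, giving *lewoslez*.
The plural form *lewoslez* — final consonant /z/ (non-nasal) → -zeg → *lewoslezzeg*.
Since the final sound of the definite form *lewoslezzeg* is /g/ (a consonant), it takes -aw, giving *lewoslezzegaw*.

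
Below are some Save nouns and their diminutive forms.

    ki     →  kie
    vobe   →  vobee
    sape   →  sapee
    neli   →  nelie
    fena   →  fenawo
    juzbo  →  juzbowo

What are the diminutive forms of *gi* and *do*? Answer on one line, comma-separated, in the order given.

The alternation tracks the last vowel of the stem — -e when the last vowel of the stem is a front vowel (*ki*, *vobe*, *sape*, *neli*); -wo when the last vowel of the stem is a back vowel (*fena*, *juzbo*).
*gi* — last vowel /i/ (a front vowel) → -e → *gie*.
Since the last vowel of *do* is /o/ (a back vowel), it takes -wo, giving *dowo*.

gie, dowo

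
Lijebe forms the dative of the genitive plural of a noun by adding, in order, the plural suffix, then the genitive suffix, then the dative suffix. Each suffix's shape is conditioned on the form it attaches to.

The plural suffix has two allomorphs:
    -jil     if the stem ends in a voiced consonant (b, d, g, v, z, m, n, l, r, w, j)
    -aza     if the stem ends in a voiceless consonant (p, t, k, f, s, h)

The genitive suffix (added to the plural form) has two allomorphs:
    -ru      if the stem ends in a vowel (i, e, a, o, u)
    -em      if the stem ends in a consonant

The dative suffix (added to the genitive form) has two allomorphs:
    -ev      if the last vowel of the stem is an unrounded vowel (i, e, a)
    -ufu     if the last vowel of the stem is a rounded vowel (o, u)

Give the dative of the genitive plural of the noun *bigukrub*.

The final consonant of *bigukrub* is /b/, which is voiced, so the plural suffix is -jil, giving *bigukrubjil*.
The plural form *bigukrubjil* — final sound /l/ (a consonant) → -em → *bigukrubjilem*.
The genitive form *bigukrubjilem* — last vowel /e/ (an unrounded vowel) → -ev → *bigukrubjilemev*.

bigukrubjilemev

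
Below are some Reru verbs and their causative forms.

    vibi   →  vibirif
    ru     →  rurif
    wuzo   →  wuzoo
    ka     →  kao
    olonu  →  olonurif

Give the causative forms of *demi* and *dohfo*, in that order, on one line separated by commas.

Looking at the last vowel of each stem: -rif when the last vowel of the stem is a high vowel (*vibi*, *ru*, *olonu*); -o when the last vowel of the stem is a non-high vowel (*wuzo*, *ka*).
The last vowel of *demi* is /i/, which is a high vowel, so the suffix is -rif, giving *demirif*.
The last vowel of *dohfo* is /o/, which is a non-high vowel, so the suffix is -o, giving *dohfoo*.

demirif, dohfoo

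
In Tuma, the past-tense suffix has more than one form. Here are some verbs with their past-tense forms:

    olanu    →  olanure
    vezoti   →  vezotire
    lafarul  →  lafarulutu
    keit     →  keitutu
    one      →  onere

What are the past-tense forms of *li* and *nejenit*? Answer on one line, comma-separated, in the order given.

The alternation tracks the final sound of the stem — -utu when the stem ends in a consonant (*lafarul*, *keit*); -re when the stem ends in a vowel (*olanu*, *vezoti*, *one*).
Since the final sound of *li* is /i/ (a vowel), it takes -re, giving *lire*.
Since the final sound of *nejenit* is /t/ (a consonant), it takes -utu, giving *nejenitutu*.

lire, nejenitutu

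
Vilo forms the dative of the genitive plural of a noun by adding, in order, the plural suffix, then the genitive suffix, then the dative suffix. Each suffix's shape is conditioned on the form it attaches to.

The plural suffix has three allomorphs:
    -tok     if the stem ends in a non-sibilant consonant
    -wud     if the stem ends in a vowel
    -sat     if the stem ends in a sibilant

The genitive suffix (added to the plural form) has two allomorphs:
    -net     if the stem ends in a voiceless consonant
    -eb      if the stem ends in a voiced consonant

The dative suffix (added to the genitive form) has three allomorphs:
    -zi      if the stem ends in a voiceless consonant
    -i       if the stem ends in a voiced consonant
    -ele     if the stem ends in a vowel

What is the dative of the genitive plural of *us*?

ussatnetzi

*us* — final sound /s/ (a sibilant) → -sat → *ussat*.
The plural form *ussat*: final consonant = /t/, voiceless → -net → *ussatnet*.
The genitive form *ussatnet* — final sound /t/ (a voiceless consonant) → -zi → *ussatnetzi*.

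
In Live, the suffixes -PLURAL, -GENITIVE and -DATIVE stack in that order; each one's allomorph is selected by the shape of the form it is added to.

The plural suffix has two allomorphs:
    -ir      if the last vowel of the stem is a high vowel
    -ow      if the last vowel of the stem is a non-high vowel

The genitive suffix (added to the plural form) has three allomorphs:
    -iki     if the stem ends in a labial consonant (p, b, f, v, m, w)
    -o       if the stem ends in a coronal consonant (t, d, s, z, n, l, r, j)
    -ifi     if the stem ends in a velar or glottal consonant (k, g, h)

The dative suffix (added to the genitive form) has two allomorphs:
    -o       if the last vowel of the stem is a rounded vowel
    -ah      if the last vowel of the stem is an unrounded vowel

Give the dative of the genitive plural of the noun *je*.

jeowikiah

The last vowel of *je* is /e/, which is a non-high vowel, so the plural suffix is -ow, giving *jeow*.
The final consonant of the plural form *jeow* is /w/, which is labial, so the genitive suffix is -iki, giving *jeowiki*.
The last vowel of the genitive form *jeowiki* is /i/, which is an unrounded vowel, so the dative suffix is -ah, giving *jeowikiah*.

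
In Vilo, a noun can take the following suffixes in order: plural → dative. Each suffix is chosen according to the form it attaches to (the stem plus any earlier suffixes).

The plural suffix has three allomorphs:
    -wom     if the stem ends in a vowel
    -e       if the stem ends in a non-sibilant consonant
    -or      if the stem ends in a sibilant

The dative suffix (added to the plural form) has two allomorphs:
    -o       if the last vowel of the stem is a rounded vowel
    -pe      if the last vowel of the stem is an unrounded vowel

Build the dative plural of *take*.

takewomo

*take*: final sound = /e/, a vowel → -wom → *takewom*.
The last vowel of the plural form *takewom* is /o/, which is a rounded vowel, so the dative suffix is -o, giving *takewomo*.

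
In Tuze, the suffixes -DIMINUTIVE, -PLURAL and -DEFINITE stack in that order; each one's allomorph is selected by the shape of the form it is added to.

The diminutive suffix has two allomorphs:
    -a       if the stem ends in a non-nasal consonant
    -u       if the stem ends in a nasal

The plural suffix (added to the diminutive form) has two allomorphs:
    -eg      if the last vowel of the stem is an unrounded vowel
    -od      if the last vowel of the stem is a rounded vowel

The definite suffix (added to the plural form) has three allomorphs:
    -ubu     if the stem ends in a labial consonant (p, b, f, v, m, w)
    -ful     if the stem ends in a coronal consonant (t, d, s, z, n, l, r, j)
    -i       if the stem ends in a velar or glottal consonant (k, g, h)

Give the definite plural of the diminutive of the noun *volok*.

Since the final consonant of *volok* is /k/ (non-nasal), it takes -a, giving *voloka*.
The diminutive form *voloka*: last vowel = /a/, an unrounded vowel → -eg → *volokaeg*.
The plural form *volokaeg* — final consonant /g/ (velar/glottal) → -i → *volokaegi*.

volokaegi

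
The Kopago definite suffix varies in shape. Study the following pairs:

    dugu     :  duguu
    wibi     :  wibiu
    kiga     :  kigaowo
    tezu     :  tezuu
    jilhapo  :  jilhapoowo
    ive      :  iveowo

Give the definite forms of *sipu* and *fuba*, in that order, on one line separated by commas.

sipuu, fubaowo

The alternation tracks the last vowel of the stem — -u when the last vowel of the stem is a high vowel (*dugu*, *wibi*, *tezu*); -owo when the last vowel of the stem is a non-high vowel (*kiga*, *jilhapo*, *ive*).
*sipu* — last vowel /u/ (a high vowel) → -u → *sipuu*.
Since the last vowel of *fuba* is /a/ (a non-high vowel), it takes -owo, giving *fubaowo*.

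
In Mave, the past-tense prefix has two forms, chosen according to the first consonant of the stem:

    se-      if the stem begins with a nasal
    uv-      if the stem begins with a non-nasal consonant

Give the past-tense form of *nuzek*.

*nuzek*: first consonant = /n/, a nasal → se- → *senuzek*.

senuzek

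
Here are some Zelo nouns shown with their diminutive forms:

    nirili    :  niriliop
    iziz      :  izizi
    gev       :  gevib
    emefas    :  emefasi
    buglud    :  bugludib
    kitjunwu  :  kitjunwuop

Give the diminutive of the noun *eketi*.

eketiop

The alternation tracks the final sound of the stem — -i when the stem ends in a sibilant (*iziz*, *emefas*); -ib when the stem ends in a non-sibilant consonant (*gev*, *buglud*); -op when the stem ends in a vowel (*nirili*, *kitjunwu*).
*eketi*: final sound = /i/, a vowel → -op → *eketiop*.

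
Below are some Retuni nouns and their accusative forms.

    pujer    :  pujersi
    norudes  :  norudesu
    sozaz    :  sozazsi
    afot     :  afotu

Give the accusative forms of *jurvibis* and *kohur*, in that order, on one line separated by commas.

jurvibisu, kohursi

The pattern is voicing of the final consonant: -u when the stem ends in a voiceless consonant (*norudes*, *afot*); -si when the stem ends in a voiced consonant (*pujer*, *sozaz*).
The final consonant of *jurvibis* is /s/, which is voiceless, so the suffix is -u, giving *jurvibisu*.
Since the final consonant of *kohur* is /r/ (voiced), it takes -si, giving *kohursi*.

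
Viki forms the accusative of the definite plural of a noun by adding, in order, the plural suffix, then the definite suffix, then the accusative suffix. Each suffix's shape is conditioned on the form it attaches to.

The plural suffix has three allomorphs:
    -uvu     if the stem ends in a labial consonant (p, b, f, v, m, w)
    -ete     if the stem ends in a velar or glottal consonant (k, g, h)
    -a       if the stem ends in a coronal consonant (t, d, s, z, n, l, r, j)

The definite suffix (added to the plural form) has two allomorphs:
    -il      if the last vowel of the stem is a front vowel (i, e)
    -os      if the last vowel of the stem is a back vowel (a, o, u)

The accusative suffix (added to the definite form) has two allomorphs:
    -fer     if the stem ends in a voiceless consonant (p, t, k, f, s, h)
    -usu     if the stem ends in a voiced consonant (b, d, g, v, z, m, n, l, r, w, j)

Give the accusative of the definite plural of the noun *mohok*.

mohoketeilusu

The final consonant of *mohok* is /k/, which is velar/glottal, so the plural suffix is -ete, giving *mohokete*.
The last vowel of the plural form *mohokete* is /e/, which is a front vowel, so the definite suffix is -il, giving *mohoketeil*.
The final consonant of the definite form *mohoketeil* is /l/, which is voiced, so the accusative suffix is -usu, giving *mohoketeilusu*.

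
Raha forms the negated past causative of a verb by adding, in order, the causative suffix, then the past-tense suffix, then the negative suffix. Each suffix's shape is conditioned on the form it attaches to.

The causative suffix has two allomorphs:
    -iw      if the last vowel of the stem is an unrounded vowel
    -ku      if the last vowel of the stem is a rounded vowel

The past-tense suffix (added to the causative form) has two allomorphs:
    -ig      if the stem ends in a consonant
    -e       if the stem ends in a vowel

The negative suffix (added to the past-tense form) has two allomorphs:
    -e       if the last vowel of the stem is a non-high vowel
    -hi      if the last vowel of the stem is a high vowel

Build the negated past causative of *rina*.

rinaiwighi

The last vowel of *rina* is /a/, which is an unrounded vowel, so the causative suffix is -iw, giving *rinaiw*.
The causative form *rinaiw*: final sound = /w/, a consonant → -ig → *rinaiwig*.
The past-tense form *rinaiwig* — last vowel /i/ (a high vowel) → -hi → *rinaiwighi*.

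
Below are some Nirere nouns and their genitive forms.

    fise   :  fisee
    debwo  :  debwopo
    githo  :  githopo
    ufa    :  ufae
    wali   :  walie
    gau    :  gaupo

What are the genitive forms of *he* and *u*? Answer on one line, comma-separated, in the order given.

The suffix is conditioned by the last vowel: -po when the last vowel of the stem is a rounded vowel (*debwo*, *githo*, *gau*); -e when the last vowel of the stem is an unrounded vowel (*fise*, *ufa*, *wali*).
The last vowel of *he* is /e/, which is an unrounded vowel, so the suffix is -e, giving *hee*.
*u*: last vowel = /u/, a rounded vowel → -po → *upo*.

hee, upo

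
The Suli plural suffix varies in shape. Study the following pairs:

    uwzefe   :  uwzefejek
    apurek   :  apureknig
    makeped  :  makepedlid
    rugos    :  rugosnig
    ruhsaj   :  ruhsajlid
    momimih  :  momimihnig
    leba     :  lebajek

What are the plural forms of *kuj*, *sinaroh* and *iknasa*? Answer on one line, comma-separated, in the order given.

Looking at the final sound of each stem: -nig when the stem ends in a voiceless consonant (*apurek*, *rugos*, *momimih*); -lid when the stem ends in a voiced consonant (*makeped*, *ruhsaj*); -jek when the stem ends in a vowel (*uwzefe*, *leba*).
The final sound of *kuj* is /j/, which is a voiced consonant, so the suffix is -lid, giving *kujlid*.
*sinaroh*: final sound = /h/, a voiceless consonant → -nig → *sinarohnig*.
*iknasa* — final sound /a/ (a vowel) → -jek → *iknasajek*.

kujlid, sinarohnig, iknasajek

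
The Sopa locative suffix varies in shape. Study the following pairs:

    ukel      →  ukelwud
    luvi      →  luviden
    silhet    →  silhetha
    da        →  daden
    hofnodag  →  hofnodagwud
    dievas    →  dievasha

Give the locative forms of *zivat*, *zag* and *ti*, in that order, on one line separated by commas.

zivatha, zagwud, tiden

The pattern is voicing of the final sound: -ha when the stem ends in a voiceless consonant (*silhet*, *dievas*); -wud when the stem ends in a voiced consonant (*ukel*, *hofnodag*); -den when the stem ends in a vowel (*luvi*, *da*).
The final sound of *zivat* is /t/, which is a voiceless consonant, so the suffix is -ha, giving *zivatha*.
*zag*: final sound = /g/, a voiced consonant → -wud → *zagwud*.
Since the final sound of *ti* is /i/ (a vowel), it takes -den, giving *tiden*.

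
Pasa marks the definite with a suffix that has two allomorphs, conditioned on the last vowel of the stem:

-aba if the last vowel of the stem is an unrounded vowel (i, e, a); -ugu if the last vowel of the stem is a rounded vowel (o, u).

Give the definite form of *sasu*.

*sasu*: last vowel = /u/, a rounded vowel → -ugu → *sasuugu*.

sasuugu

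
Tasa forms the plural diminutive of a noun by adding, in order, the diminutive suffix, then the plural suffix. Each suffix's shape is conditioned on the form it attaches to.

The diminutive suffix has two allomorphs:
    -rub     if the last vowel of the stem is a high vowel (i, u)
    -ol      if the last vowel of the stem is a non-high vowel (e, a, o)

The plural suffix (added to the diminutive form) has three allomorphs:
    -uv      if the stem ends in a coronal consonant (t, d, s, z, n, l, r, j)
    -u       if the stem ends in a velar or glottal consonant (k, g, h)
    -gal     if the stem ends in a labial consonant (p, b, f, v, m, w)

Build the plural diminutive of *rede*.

redeoluv

*rede*: last vowel = /e/, a non-high vowel → -ol → *redeol*.
The diminutive form *redeol* — final consonant /l/ (coronal) → -uv → *redeoluv*.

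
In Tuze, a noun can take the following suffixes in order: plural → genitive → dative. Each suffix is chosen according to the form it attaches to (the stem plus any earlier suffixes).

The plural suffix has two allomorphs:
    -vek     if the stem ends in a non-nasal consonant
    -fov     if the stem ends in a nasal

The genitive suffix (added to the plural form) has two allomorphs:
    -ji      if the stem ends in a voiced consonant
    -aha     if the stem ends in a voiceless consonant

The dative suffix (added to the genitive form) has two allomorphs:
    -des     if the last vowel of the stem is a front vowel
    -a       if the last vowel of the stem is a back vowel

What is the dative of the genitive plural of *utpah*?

*utpah*: final consonant = /h/, non-nasal → -vek → *utpahvek*.
Since the final consonant of the plural form *utpahvek* is /k/ (voiceless), it takes -aha, giving *utpahvekaha*.
The genitive form *utpahvekaha*: last vowel = /a/, a back vowel → -a → *utpahvekahaa*.

utpahvekahaa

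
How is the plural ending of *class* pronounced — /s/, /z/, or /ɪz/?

The stem *class* ends in a sibilant (/s, z, ʃ, ʒ, tʃ, dʒ/).
The plural suffix surfaces as /ɪz/ after sibilants, /s/ after other voiceless consonants, and /z/ after other voiced sounds.
So the plural -s on *class* is pronounced /ɪz/.

/ɪz/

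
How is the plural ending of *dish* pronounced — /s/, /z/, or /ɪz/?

/ɪz/

The stem *dish* ends in a sibilant (/s, z, ʃ, ʒ, tʃ, dʒ/).
The plural suffix surfaces as /ɪz/ after sibilants, /s/ after other voiceless consonants, and /z/ after other voiced sounds.
So the plural -s on *dish* is pronounced /ɪz/.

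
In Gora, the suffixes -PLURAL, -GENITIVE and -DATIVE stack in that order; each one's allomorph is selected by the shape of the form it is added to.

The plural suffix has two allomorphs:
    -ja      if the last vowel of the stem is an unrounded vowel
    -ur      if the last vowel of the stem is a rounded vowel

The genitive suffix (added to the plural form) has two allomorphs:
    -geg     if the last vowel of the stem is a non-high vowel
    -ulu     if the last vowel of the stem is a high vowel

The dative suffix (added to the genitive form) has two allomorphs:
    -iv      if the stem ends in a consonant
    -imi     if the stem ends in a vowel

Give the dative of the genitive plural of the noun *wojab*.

Since the last vowel of *wojab* is /a/ (an unrounded vowel), it takes -ja, giving *wojabja*.
Since the last vowel of the plural form *wojabja* is /a/ (a non-high vowel), it takes -geg, giving *wojabjageg*.
The genitive form *wojabjageg*: final sound = /g/, a consonant → -iv → *wojabjagegiv*.

wojabjagegiv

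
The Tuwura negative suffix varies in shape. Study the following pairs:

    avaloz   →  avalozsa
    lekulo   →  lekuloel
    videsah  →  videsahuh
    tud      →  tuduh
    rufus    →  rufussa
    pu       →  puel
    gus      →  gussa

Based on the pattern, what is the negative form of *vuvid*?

vuviduh

The alternation tracks the final sound of the stem — -sa when the stem ends in a sibilant (*avaloz*, *rufus*, *gus*); -uh when the stem ends in a non-sibilant consonant (*videsah*, *tud*); -el when the stem ends in a vowel (*lekulo*, *pu*).
Since the final sound of *vuvid* is /d/ (a non-sibilant consonant), it takes -uh, giving *vuviduh*.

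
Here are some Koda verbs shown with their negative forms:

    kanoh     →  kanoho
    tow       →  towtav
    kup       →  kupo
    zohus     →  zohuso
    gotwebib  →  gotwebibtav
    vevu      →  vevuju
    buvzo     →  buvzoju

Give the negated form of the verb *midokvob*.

The pattern is voicing of the final sound: -o when the stem ends in a voiceless consonant (*kanoh*, *kup*, *zohus*); -tav when the stem ends in a voiced consonant (*tow*, *gotwebib*); -ju when the stem ends in a vowel (*vevu*, *buvzo*).
The final sound of *midokvob* is /b/, which is a voiced consonant, so the suffix is -tav, giving *midokvobtav*.

midokvobtav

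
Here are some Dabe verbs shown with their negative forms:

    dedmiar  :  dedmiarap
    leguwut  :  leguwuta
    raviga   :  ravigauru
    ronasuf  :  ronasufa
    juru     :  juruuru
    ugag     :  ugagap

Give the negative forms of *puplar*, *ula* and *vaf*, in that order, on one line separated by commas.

puplarap, ulauru, vafa

Looking at the final sound of each stem: -a when the stem ends in a voiceless consonant (*leguwut*, *ronasuf*); -ap when the stem ends in a voiced consonant (*dedmiar*, *ugag*); -uru when the stem ends in a vowel (*raviga*, *juru*).
Since the final sound of *puplar* is /r/ (a voiced consonant), it takes -ap, giving *puplarap*.
*ula* — final sound /a/ (a vowel) → -uru → *ulauru*.
*vaf*: final sound = /f/, a voiceless consonant → -a → *vafa*.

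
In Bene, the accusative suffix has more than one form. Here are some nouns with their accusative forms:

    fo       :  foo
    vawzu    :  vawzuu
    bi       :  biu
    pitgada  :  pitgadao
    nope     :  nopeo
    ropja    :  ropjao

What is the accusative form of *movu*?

Looking at the last vowel of each stem: -u when the last vowel of the stem is a high vowel (*vawzu*, *bi*); -o when the last vowel of the stem is a non-high vowel (*fo*, *pitgada*, *nope*, *ropja*).
*movu*: last vowel = /u/, a high vowel → -u → *movuu*.

movuu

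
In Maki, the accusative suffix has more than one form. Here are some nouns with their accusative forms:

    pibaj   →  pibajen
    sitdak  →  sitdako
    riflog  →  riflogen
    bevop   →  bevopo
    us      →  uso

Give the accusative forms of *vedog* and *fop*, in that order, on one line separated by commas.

The pattern is voicing of the final consonant: -o when the stem ends in a voiceless consonant (*sitdak*, *bevop*, *us*); -en when the stem ends in a voiced consonant (*pibaj*, *riflog*).
*vedog* — final consonant /g/ (voiced) → -en → *vedogen*.
*fop* — final consonant /p/ (voiceless) → -o → *fopo*.

vedogen, fopo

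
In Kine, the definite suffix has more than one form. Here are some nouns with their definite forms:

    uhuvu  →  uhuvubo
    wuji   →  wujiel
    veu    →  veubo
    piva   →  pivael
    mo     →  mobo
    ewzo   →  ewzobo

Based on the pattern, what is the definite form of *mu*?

mubo

Looking at the last vowel of each stem: -bo when the last vowel of the stem is a rounded vowel (*uhuvu*, *veu*, *mo*, *ewzo*); -el when the last vowel of the stem is an unrounded vowel (*wuji*, *piva*).
*mu*: last vowel = /u/, a rounded vowel → -bo → *mubo*.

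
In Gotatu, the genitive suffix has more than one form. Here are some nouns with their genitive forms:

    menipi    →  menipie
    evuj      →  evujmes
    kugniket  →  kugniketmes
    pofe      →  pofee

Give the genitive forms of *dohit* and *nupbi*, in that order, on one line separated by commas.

dohitmes, nupbie

The alternation tracks the final sound of the stem — -mes when the stem ends in a consonant (*evuj*, *kugniket*); -e when the stem ends in a vowel (*menipi*, *pofe*).
The final sound of *dohit* is /t/, which is a consonant, so the suffix is -mes, giving *dohitmes*.
The final sound of *nupbi* is /i/, which is a vowel, so the suffix is -e, giving *nupbie*.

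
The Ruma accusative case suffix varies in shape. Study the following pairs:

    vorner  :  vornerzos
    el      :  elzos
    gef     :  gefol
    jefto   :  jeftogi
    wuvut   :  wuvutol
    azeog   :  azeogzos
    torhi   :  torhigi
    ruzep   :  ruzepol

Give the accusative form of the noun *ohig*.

The alternation tracks the final sound of the stem — -ol when the stem ends in a voiceless consonant (*gef*, *wuvut*, *ruzep*); -zos when the stem ends in a voiced consonant (*vorner*, *el*, *azeog*); -gi when the stem ends in a vowel (*jefto*, *torhi*).
Since the final sound of *ohig* is /g/ (a voiced consonant), it takes -zos, giving *ohigzos*.

ohigzos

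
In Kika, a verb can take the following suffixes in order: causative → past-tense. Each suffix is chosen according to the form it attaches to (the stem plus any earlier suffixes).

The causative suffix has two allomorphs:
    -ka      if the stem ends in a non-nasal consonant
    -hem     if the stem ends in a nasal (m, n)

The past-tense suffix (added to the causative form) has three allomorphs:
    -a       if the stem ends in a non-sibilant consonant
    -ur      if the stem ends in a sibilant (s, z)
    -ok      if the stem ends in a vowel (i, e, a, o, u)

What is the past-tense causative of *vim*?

Since the final consonant of *vim* is /m/ (a nasal), it takes -hem, giving *vimhem*.
The causative form *vimhem*: final sound = /m/, a non-sibilant consonant → -a → *vimhema*.

vimhema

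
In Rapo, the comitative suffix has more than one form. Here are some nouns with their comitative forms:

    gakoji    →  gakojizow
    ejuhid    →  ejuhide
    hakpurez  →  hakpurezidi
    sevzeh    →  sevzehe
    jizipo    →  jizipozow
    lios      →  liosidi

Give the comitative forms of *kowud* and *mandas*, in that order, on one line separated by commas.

The suffix is conditioned by the final sound: -idi when the stem ends in a sibilant (*hakpurez*, *lios*); -e when the stem ends in a non-sibilant consonant (*ejuhid*, *sevzeh*); -zow when the stem ends in a vowel (*gakoji*, *jizipo*).
The final sound of *kowud* is /d/, which is a non-sibilant consonant, so the suffix is -e, giving *kowude*.
*mandas*: final sound = /s/, a sibilant → -idi → *mandasidi*.

kowude, mandasidi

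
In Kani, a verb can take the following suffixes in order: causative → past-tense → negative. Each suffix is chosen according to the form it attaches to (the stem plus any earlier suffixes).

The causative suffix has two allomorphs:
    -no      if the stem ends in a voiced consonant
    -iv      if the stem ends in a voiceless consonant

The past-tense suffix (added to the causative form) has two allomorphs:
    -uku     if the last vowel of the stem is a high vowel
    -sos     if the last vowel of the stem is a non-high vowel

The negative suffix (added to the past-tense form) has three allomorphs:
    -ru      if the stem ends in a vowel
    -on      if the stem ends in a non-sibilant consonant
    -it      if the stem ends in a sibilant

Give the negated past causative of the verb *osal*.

osalnososit

The final consonant of *osal* is /l/, which is voiced, so the causative suffix is -no, giving *osalno*.
The causative form *osalno* — last vowel /o/ (a non-high vowel) → -sos → *osalnosos*.
The past-tense form *osalnosos*: final sound = /s/, a sibilant → -it → *osalnososit*.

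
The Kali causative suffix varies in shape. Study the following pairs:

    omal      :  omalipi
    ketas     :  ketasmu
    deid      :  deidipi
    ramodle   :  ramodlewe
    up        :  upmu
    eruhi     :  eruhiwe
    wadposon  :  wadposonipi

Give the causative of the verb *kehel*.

The pattern is voicing of the final sound: -mu when the stem ends in a voiceless consonant (*ketas*, *up*); -ipi when the stem ends in a voiced consonant (*omal*, *deid*, *wadposon*); -we when the stem ends in a vowel (*ramodle*, *eruhi*).
*kehel* — final sound /l/ (a voiced consonant) → -ipi → *kehelipi*.

kehelipi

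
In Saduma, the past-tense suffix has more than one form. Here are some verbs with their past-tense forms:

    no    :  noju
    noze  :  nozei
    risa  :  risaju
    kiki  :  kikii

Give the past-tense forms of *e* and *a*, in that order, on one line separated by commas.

ei, aju

The suffix is conditioned by the last vowel: -i when the last vowel of the stem is a front vowel (*noze*, *kiki*); -ju when the last vowel of the stem is a back vowel (*no*, *risa*).
*e*: last vowel = /e/, a front vowel → -i → *ei*.
*a* — last vowel /a/ (a back vowel) → -ju → *aju*.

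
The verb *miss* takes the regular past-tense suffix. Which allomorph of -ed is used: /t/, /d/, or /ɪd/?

The stem *miss* ends in a voiceless consonant other than /t/.
The -ed suffix is realized as /ɪd/ after /t, d/; as /t/ after other voiceless consonants; and as /d/ after other voiced sounds.
So -ed on *miss* is pronounced /t/.

/t/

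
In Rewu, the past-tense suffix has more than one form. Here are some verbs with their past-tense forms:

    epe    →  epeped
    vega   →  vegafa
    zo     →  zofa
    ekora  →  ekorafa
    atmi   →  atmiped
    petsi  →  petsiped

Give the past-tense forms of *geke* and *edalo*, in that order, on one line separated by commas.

The suffix is conditioned by the last vowel: -ped when the last vowel of the stem is a front vowel (*epe*, *atmi*, *petsi*); -fa when the last vowel of the stem is a back vowel (*vega*, *zo*, *ekora*).
*geke*: last vowel = /e/, a front vowel → -ped → *gekeped*.
*edalo* — last vowel /o/ (a back vowel) → -fa → *edalofa*.

gekeped, edalofa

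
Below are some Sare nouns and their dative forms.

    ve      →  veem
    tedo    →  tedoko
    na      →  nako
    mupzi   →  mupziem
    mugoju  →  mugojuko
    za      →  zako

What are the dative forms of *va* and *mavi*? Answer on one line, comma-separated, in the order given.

The alternation tracks the last vowel of the stem — -em when the last vowel of the stem is a front vowel (*ve*, *mupzi*); -ko when the last vowel of the stem is a back vowel (*tedo*, *na*, *mugoju*, *za*).
The last vowel of *va* is /a/, which is a back vowel, so the suffix is -ko, giving *vako*.
The last vowel of *mavi* is /i/, which is a front vowel, so the suffix is -em, giving *maviem*.

vako, maviem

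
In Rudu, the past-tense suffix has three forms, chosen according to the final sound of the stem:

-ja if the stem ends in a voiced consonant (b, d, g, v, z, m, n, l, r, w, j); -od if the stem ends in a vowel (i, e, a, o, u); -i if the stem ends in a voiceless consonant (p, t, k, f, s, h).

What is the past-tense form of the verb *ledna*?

*ledna*: final sound = /a/, a vowel → -od → *lednaod*.

lednaod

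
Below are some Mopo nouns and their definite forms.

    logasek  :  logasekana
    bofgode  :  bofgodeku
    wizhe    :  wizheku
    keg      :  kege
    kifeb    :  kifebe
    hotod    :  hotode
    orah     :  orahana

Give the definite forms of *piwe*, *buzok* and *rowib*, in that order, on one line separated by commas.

piweku, buzokana, rowibe

Looking at the final sound of each stem: -ana when the stem ends in a voiceless consonant (*logasek*, *orah*); -e when the stem ends in a voiced consonant (*keg*, *kifeb*, *hotod*); -ku when the stem ends in a vowel (*bofgode*, *wizhe*).
The final sound of *piwe* is /e/, which is a vowel, so the suffix is -ku, giving *piweku*.
*buzok* — final sound /k/ (a voiceless consonant) → -ana → *buzokana*.
Since the final sound of *rowib* is /b/ (a voiced consonant), it takes -e, giving *rowibe*.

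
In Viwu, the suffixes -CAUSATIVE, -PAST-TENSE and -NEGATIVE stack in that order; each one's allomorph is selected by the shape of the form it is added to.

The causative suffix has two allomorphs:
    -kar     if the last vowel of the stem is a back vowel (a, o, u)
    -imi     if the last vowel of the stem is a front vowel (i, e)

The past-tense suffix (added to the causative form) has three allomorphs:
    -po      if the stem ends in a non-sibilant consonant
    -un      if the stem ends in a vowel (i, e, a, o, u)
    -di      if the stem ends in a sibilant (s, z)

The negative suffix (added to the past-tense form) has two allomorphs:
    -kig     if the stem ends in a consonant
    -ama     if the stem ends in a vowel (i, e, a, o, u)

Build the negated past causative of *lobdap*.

lobdapkarpoama

*lobdap* — last vowel /a/ (a back vowel) → -kar → *lobdapkar*.
The causative form *lobdapkar* — final sound /r/ (a non-sibilant consonant) → -po → *lobdapkarpo*.
The past-tense form *lobdapkarpo*: final sound = /o/, a vowel → -ama → *lobdapkarpoama*.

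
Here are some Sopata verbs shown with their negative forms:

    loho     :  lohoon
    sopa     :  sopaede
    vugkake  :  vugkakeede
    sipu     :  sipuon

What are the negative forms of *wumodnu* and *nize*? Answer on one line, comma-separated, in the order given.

wumodnuon, nizeede

The pattern is rounding harmony: -on when the last vowel of the stem is a rounded vowel (*loho*, *sipu*); -ede when the last vowel of the stem is an unrounded vowel (*sopa*, *vugkake*).
*wumodnu* — last vowel /u/ (a rounded vowel) → -on → *wumodnuon*.
*nize* — last vowel /e/ (an unrounded vowel) → -ede → *nizeede*.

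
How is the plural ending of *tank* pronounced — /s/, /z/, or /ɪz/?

/s/

The stem *tank* ends in a voiceless non-sibilant consonant.
The plural suffix surfaces as /ɪz/ after sibilants, /s/ after other voiceless consonants, and /z/ after other voiced sounds.
So the plural -s on *tank* is pronounced /s/.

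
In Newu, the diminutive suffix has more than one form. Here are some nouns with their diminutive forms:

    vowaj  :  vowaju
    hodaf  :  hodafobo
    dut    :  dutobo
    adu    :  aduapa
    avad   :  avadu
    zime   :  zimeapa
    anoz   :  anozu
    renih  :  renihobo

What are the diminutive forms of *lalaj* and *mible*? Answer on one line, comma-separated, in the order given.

The pattern is voicing of the final sound: -obo when the stem ends in a voiceless consonant (*hodaf*, *dut*, *renih*); -u when the stem ends in a voiced consonant (*vowaj*, *avad*, *anoz*); -apa when the stem ends in a vowel (*adu*, *zime*).
Since the final sound of *lalaj* is /j/ (a voiced consonant), it takes -u, giving *lalaju*.
The final sound of *mible* is /e/, which is a vowel, so the suffix is -apa, giving *mibleapa*.

lalaju, mibleapa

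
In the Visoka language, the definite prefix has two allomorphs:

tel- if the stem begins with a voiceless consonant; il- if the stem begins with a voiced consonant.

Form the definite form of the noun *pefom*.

The first consonant of *pefom* is /p/, which is voiceless, so the prefix is tel-, giving *telpefom*.

telpefom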